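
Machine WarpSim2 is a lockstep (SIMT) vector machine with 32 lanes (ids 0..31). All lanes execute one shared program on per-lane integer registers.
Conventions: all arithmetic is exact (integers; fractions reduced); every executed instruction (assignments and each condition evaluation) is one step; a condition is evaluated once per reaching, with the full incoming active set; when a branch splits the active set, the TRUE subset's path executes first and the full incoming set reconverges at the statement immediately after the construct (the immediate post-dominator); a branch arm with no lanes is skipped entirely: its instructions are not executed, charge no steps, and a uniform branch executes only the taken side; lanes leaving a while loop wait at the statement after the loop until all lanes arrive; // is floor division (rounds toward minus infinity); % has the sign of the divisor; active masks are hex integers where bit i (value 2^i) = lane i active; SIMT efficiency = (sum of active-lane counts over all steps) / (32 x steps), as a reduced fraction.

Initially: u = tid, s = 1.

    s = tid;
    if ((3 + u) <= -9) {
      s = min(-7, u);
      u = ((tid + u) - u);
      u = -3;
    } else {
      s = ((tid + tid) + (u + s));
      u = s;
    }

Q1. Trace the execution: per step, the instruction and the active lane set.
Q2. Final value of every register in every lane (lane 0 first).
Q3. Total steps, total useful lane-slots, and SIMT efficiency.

step 0: s <- tid                     0xffffffff
step 1: eval ((3 + u) <= -9)         0xffffffff
step 2: s <- ((tid + tid) + (u + s)) 0xffffffff
step 3: u <- s                       0xffffffff

Answer: 4 steps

u: 0,4,8,12,16,20,24,28,32,36,40,44,48,52,56,60,64,68,72,76,80,84,88,92,96,100,104,108,112,116,120,124
s: 0,4,8,12,16,20,24,28,32,36,40,44,48,52,56,60,64,68,72,76,80,84,88,92,96,100,104,108,112,116,120,124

steps = 4; useful = 128; efficiency = 128/128 = 1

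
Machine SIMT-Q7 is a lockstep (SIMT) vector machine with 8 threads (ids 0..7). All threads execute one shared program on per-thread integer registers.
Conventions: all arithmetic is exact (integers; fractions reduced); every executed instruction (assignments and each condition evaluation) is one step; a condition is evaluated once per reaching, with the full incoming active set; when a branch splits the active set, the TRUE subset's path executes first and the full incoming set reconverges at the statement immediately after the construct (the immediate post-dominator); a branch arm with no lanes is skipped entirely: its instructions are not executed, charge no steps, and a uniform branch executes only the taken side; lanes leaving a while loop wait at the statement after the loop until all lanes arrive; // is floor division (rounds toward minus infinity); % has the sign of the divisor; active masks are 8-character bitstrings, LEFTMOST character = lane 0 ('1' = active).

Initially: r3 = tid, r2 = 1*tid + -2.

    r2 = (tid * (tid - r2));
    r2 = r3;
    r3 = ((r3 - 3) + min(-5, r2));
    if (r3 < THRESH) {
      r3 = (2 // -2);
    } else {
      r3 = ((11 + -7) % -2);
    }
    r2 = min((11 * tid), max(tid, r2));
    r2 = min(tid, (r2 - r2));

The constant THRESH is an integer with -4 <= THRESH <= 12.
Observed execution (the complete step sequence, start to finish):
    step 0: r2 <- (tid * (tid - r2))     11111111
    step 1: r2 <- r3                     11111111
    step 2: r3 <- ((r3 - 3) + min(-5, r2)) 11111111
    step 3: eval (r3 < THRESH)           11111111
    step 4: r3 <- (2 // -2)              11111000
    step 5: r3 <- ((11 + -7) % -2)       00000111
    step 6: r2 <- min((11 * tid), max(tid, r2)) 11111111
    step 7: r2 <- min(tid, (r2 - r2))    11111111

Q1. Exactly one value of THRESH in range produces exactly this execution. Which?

Answer: THRESH = -3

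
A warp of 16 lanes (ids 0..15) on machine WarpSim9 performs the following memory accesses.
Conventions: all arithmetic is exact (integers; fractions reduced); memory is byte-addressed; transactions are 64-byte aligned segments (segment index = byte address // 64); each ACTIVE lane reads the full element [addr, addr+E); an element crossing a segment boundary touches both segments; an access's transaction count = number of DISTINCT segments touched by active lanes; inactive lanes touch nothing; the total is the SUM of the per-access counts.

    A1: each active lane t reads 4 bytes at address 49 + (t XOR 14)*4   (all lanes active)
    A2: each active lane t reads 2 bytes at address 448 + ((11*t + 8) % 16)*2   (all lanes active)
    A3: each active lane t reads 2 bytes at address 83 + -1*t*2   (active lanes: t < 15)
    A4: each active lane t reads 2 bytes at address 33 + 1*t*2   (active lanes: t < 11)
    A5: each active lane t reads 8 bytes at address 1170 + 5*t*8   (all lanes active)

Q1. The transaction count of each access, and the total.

A1: 2 transactions
A2: 1 transaction
A3: 2 transactions
A4: 1 transaction
A5: 10 transactions

Answer: 2,1,2,1,10; total 16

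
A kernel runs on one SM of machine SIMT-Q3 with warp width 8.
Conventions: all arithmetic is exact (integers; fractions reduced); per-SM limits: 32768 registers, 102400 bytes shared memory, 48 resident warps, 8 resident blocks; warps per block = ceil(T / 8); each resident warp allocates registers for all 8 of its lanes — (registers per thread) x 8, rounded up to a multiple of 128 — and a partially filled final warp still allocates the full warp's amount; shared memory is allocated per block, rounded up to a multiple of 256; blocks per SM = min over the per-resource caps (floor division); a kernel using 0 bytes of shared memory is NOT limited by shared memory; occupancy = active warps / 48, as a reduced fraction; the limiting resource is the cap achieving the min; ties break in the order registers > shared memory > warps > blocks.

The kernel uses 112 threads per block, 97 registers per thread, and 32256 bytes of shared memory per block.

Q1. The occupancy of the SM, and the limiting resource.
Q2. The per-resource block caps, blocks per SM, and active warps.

Answer: occupancy 7/12, limited by registers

registers: 2 blocks
shared memory: 3 blocks
warps: 3 blocks
blocks: 8 blocks

Answer: 2 blocks, 28 active warps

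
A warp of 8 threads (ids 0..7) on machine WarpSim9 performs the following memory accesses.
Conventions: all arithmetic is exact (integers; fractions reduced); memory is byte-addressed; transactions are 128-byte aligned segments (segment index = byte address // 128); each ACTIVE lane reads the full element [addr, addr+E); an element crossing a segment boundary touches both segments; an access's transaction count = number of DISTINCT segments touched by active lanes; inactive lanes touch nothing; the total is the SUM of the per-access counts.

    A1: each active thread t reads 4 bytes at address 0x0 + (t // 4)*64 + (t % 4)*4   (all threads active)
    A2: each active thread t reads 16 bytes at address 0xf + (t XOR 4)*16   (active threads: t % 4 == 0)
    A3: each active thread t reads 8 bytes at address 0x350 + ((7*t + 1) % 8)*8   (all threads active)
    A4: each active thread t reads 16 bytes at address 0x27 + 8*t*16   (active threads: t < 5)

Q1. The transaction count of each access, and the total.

A1: 1 transaction
A2: 1 transaction
A3: 2 transactions
A4: 5 transactions

Answer: 1,1,2,5; total 9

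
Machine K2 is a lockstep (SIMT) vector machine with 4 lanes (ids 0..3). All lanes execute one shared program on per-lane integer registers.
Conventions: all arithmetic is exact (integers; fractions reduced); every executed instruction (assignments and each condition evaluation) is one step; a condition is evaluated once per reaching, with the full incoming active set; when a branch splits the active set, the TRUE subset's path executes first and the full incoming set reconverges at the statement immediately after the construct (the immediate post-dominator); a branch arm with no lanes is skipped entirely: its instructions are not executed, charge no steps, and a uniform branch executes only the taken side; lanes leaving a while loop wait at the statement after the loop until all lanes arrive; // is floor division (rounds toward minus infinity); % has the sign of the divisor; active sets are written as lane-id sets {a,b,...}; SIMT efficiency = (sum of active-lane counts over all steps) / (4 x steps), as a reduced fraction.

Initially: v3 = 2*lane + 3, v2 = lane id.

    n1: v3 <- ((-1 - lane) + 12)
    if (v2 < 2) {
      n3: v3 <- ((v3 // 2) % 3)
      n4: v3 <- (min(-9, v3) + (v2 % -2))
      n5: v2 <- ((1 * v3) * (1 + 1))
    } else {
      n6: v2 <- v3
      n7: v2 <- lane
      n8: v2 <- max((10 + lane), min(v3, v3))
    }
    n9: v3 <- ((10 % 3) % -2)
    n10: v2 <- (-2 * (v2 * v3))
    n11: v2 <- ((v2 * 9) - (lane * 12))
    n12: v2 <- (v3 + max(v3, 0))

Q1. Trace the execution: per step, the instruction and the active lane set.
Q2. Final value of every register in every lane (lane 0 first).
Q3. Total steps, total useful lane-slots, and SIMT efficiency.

step 0: v3 <- ((-1 - lane) + 12)     {0,1,2,3}
step 1: eval (v2 < 2)                {0,1,2,3}
step 2: v3 <- ((v3 // 2) % 3)        {0,1}
step 3: v3 <- (min(-9, v3) + (v2 % -2)) {0,1}
step 4: v2 <- ((1 * v3) * (1 + 1))   {0,1}
step 5: v2 <- v3                     {2,3}
step 6: v2 <- lane                   {2,3}
step 7: v2 <- max((10 + lane), min(v3, v3)) {2,3}
step 8: v3 <- ((10 % 3) % -2)        {0,1,2,3}
step 9: v2 <- (-2 * (v2 * v3))       {0,1,2,3}
step 10: v2 <- ((v2 * 9) - (lane * 12)) {0,1,2,3}
step 11: v2 <- (v3 + max(v3, 0))      {0,1,2,3}

Answer: 12 steps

v3: -1,-1,-1,-1
v2: -1,-1,-1,-1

steps = 12; useful = 36; efficiency = 36/48 = 3/4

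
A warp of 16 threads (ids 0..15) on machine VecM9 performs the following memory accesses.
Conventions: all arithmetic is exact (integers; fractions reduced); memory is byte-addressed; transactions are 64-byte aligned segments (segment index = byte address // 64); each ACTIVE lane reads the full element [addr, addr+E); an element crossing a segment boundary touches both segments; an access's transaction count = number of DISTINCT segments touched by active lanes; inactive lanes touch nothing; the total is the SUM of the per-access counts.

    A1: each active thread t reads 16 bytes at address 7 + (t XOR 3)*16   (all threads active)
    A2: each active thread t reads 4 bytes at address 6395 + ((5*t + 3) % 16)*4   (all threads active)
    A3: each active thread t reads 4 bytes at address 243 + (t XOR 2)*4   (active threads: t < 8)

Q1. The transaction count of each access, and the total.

A1: 5 transactions
A2: 2 transactions
A3: 2 transactions

Answer: 5,2,2; total 9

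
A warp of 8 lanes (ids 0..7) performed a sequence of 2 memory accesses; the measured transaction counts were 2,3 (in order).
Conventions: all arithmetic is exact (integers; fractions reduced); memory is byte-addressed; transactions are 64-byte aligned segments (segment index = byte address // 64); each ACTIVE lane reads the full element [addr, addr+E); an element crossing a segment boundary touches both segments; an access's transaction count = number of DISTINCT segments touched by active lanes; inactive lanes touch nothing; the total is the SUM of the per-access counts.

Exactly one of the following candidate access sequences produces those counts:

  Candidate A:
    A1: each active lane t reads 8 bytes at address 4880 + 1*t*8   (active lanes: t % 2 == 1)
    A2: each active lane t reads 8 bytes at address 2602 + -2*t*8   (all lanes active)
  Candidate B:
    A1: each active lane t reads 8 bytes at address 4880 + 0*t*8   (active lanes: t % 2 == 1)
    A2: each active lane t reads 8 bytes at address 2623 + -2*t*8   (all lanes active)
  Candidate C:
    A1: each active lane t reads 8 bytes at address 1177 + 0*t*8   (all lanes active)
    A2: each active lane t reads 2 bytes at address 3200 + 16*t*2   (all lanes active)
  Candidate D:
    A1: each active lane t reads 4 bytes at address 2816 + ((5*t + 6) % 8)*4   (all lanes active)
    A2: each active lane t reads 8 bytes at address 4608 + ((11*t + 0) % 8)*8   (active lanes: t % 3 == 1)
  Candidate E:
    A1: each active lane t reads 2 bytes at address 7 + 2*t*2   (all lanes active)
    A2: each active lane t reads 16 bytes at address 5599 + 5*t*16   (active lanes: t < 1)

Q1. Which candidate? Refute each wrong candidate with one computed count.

B: A1 gives 1 transaction, not 2
C: A1 gives 1 transaction, not 2
D: A1 gives 1 transaction, not 2
E: A1 gives 1 transaction, not 2
A: all counts match (2,3)

Answer: A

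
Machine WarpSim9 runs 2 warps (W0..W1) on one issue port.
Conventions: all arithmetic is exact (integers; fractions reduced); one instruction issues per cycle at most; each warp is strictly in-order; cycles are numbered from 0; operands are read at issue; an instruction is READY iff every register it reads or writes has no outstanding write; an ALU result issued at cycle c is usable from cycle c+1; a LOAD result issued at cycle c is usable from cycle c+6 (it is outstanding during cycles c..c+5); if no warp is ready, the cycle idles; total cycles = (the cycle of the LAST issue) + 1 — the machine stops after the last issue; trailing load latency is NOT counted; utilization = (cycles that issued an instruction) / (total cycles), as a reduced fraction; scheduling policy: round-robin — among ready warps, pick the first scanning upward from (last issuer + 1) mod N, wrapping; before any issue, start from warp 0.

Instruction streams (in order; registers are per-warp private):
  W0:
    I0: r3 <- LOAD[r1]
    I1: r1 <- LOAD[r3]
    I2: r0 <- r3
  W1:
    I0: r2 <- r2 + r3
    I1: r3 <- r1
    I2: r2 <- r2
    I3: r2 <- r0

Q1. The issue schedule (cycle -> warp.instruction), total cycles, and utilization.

cycle 0: W0.I0
cycle 1: W1.I0
cycle 2: W1.I1
cycle 3: W1.I2
cycle 4: W1.I3
cycle 5: idle
cycle 6: W0.I1
cycle 7: W0.I2

Answer: 8 cycles, utilization 7/8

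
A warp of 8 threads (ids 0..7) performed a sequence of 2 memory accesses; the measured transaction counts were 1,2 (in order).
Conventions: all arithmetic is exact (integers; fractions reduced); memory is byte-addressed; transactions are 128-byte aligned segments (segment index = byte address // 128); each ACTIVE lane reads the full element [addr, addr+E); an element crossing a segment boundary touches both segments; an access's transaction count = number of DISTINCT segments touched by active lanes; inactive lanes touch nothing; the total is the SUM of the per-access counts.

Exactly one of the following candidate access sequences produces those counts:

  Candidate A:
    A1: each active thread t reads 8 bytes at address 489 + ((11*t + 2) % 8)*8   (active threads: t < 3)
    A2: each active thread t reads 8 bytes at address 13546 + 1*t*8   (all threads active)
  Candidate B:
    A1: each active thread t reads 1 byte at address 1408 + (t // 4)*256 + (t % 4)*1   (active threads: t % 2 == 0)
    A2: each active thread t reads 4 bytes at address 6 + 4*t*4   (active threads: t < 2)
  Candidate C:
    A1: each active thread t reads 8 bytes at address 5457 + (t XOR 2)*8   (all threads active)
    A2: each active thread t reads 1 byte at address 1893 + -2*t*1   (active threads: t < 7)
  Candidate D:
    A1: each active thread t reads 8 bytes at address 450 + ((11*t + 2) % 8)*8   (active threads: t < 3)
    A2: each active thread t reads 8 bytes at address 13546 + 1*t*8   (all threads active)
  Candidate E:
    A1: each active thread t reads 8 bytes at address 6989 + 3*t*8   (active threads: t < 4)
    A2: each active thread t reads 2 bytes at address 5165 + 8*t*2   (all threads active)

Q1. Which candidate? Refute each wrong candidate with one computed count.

A: A1 gives 2 transactions, not 1
B: A1 gives 2 transactions, not 1
C: A1 gives 2 transactions, not 1
E: A1 gives 2 transactions, not 1
D: all counts match (1,2)

Answer: D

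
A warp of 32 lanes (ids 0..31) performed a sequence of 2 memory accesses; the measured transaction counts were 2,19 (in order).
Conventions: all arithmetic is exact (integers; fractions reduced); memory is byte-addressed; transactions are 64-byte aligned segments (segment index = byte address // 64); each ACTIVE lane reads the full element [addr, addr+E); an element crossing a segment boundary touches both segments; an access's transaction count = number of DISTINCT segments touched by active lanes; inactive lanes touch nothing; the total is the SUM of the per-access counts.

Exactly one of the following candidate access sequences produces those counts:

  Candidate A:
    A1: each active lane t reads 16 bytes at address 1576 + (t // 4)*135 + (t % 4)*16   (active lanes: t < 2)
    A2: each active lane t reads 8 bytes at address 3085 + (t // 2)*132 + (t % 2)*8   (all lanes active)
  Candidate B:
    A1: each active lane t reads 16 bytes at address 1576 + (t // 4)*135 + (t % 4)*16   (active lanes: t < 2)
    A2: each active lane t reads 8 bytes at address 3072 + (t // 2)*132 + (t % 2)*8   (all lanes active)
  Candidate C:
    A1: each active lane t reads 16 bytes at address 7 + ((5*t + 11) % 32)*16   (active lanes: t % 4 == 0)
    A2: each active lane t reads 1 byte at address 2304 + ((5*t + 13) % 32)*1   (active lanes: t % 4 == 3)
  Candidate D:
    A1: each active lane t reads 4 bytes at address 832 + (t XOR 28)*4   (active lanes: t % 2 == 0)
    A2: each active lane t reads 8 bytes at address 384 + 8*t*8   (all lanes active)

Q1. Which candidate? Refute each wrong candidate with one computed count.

A: A2 gives 20 transactions, not 19
C: A1 gives 9 transactions, not 2
D: A2 gives 32 transactions, not 19
B: all counts match (2,19)

Answer: B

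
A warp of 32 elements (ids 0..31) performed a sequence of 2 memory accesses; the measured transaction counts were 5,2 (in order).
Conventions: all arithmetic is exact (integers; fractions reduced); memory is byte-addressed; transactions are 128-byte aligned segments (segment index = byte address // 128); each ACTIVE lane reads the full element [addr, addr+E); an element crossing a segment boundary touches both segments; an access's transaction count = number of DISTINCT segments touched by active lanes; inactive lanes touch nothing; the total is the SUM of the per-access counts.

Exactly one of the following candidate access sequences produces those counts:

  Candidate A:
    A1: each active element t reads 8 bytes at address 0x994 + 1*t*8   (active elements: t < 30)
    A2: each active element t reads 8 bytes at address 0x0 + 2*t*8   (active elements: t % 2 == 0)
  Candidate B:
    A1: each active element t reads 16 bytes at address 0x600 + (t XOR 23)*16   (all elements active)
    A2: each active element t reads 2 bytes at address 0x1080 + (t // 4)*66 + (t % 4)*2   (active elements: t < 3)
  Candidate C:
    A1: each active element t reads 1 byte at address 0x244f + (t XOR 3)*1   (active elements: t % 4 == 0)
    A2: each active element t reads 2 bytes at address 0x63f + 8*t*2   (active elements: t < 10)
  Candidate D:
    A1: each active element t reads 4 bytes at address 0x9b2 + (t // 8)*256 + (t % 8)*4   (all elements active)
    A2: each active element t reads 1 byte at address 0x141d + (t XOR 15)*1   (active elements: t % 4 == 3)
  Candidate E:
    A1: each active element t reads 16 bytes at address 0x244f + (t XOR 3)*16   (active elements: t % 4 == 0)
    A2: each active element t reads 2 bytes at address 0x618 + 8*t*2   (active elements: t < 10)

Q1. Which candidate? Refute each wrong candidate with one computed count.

A: A1 gives 3 transactions, not 5
B: A1 gives 4 transactions, not 5
C: A1 gives 1 transaction, not 5
D: A1 gives 4 transactions, not 5
E: all counts match (5,2)

Answer: E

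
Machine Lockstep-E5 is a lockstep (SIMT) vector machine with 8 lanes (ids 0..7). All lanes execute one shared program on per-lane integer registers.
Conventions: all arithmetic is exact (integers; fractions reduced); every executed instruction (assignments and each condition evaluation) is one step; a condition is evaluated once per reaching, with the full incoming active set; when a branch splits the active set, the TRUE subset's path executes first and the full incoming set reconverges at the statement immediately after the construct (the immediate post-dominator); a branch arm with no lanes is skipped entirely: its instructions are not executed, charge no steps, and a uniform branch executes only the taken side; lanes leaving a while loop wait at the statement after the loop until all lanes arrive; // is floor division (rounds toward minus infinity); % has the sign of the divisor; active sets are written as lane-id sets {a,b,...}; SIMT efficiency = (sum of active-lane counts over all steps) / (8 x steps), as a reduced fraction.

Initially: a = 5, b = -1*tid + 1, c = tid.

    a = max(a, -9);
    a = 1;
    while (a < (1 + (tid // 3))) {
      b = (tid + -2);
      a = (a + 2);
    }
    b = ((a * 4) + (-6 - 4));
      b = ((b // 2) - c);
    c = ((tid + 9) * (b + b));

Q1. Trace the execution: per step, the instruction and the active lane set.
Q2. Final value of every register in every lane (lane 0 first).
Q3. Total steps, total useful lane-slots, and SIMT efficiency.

step 0: a <- max(a, -9)              {0,1,2,3,4,5,6,7}
step 1: a <- 1                       {0,1,2,3,4,5,6,7}
step 2: eval (a < (1 + (tid // 3)))  {0,1,2,3,4,5,6,7}
step 3: b <- (tid + -2)              {3,4,5,6,7}
step 4: a <- (a + 2)                 {3,4,5,6,7}
step 5: eval (a < (1 + (tid // 3)))  {3,4,5,6,7}
step 6: b <- ((a * 4) + (-6 - 4))    {0,1,2,3,4,5,6,7}
step 7: b <- ((b // 2) - c)          {0,1,2,3,4,5,6,7}
step 8: c <- ((tid + 9) * (b + b))   {0,1,2,3,4,5,6,7}

Answer: 9 steps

a: 1,1,1,3,3,3,3,3
b: -3,-4,-5,-2,-3,-4,-5,-6
c: -54,-80,-110,-48,-78,-112,-150,-192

steps = 9; useful = 63; efficiency = 63/72 = 7/8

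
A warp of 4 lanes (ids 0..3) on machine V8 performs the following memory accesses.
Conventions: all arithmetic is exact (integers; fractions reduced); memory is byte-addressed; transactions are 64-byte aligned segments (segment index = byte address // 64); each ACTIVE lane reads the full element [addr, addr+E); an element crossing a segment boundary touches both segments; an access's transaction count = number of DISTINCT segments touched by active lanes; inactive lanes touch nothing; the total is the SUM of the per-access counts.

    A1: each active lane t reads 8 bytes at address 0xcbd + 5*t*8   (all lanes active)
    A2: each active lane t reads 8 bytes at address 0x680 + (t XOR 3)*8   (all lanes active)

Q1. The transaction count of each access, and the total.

A1: 3 transactions
A2: 1 transaction

Answer: 3,1; total 4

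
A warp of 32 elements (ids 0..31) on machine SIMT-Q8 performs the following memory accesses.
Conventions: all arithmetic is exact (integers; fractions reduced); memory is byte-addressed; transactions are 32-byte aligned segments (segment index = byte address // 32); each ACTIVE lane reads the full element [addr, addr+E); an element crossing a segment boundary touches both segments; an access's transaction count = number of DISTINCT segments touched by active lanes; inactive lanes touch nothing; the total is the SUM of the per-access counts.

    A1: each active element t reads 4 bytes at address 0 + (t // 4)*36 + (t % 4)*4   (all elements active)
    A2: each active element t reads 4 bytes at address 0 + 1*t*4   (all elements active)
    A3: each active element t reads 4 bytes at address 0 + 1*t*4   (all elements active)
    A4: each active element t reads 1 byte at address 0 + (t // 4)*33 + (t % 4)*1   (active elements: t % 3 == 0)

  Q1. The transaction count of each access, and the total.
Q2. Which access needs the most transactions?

A1: 9 transactions
A2: 4 transactions
A3: 4 transactions
A4: 8 transactions

Answer: 9,4,4,8; total 25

Answer: A1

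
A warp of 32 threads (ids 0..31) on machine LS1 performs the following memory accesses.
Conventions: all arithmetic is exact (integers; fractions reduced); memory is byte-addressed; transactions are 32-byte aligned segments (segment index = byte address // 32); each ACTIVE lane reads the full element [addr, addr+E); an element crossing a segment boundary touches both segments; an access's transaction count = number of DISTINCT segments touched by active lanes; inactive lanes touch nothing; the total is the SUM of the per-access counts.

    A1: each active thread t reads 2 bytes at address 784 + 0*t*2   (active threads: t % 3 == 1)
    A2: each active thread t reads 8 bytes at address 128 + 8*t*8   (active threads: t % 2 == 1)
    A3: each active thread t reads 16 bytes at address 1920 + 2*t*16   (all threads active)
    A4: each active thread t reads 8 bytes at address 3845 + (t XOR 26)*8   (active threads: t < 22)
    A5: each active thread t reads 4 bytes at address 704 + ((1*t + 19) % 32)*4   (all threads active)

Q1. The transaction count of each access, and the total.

A1: 1 transaction
A2: 16 transactions
A3: 32 transactions
A4: 7 transactions
A5: 4 transactions

Answer: 1,16,32,7,4; total 60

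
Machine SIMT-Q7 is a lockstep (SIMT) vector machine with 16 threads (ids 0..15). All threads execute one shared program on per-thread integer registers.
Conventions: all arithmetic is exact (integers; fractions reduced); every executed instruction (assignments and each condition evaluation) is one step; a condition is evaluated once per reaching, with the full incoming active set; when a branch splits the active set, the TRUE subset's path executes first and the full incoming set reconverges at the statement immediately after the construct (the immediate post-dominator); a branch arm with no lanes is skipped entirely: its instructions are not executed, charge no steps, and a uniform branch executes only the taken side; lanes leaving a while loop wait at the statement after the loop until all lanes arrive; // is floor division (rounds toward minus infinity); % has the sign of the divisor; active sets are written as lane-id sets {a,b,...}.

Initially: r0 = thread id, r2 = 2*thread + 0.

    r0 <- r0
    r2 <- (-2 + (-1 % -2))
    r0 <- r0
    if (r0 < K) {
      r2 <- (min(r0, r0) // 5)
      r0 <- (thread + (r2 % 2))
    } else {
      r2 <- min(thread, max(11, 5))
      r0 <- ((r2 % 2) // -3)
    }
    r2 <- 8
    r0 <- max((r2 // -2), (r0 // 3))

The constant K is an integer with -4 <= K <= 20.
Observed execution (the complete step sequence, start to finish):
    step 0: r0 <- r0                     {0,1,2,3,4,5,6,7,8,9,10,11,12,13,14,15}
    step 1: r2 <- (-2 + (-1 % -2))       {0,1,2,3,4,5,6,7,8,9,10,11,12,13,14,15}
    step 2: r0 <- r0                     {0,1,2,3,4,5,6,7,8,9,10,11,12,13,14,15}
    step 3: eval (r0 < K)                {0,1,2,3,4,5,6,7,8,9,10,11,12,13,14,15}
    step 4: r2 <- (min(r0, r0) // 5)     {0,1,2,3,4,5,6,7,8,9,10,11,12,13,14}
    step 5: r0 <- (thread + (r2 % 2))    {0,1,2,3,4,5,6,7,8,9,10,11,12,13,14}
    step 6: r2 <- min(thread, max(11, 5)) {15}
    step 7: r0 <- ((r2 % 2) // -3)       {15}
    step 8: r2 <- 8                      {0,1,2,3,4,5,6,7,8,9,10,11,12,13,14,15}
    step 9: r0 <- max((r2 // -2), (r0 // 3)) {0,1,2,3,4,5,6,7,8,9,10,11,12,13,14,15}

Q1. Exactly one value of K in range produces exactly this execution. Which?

Answer: K = 15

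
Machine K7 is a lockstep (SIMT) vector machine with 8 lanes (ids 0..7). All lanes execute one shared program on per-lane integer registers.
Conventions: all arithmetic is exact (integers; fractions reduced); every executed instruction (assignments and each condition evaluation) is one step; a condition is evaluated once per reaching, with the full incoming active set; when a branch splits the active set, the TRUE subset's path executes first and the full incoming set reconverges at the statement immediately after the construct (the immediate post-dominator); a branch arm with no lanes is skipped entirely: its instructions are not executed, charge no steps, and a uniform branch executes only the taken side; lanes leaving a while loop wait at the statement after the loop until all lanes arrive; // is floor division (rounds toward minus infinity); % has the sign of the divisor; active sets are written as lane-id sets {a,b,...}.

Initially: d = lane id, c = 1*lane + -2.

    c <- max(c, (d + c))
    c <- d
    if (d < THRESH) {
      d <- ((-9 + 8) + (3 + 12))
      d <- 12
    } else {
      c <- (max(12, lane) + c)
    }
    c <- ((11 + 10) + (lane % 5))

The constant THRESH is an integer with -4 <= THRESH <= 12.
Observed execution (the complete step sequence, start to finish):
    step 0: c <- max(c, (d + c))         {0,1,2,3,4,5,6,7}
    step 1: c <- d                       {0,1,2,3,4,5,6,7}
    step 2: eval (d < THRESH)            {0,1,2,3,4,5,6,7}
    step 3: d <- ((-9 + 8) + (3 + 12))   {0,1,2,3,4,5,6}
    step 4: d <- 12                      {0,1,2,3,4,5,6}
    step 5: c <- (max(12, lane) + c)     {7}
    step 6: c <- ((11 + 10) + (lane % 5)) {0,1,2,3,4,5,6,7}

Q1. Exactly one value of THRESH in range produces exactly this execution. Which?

Answer: THRESH = 7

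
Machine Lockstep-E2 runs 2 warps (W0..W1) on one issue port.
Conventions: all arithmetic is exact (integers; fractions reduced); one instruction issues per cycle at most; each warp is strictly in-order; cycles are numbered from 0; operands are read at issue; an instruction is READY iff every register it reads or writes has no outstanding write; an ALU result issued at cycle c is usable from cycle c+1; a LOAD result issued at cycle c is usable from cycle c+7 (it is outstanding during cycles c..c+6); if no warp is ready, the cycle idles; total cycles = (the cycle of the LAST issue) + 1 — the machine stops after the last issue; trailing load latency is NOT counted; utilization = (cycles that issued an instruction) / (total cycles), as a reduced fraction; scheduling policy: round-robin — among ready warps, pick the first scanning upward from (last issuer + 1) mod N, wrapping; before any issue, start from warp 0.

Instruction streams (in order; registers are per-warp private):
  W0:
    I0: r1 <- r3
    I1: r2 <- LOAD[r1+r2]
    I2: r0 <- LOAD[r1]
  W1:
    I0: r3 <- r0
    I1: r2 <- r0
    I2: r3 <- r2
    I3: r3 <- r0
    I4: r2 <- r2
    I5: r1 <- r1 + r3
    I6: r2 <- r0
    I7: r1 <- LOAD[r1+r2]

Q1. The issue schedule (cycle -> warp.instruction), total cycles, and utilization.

cycle 0: W0.I0
cycle 1: W1.I0
cycle 2: W0.I1
cycle 3: W1.I1
cycle 4: W0.I2
cycle 5: W1.I2
cycle 6: W1.I3
cycle 7: W1.I4
cycle 8: W1.I5
cycle 9: W1.I6
cycle 10: W1.I7

Answer: 11 cycles, utilization 1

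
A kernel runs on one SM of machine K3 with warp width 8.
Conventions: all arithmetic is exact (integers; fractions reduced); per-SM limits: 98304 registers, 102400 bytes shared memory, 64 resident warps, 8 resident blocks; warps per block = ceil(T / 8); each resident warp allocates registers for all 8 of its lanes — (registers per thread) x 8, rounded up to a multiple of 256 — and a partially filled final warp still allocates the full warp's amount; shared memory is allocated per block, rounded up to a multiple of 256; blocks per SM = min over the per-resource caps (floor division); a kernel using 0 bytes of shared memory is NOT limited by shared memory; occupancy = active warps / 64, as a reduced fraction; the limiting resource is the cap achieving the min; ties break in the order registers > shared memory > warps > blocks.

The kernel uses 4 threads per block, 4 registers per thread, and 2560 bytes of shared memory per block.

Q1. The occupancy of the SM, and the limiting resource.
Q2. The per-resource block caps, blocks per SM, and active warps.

Answer: occupancy 1/8, limited by blocks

registers: 384 blocks
shared memory: 40 blocks
warps: 64 blocks
blocks: 8 blocks

Answer: 8 blocks, 8 active warps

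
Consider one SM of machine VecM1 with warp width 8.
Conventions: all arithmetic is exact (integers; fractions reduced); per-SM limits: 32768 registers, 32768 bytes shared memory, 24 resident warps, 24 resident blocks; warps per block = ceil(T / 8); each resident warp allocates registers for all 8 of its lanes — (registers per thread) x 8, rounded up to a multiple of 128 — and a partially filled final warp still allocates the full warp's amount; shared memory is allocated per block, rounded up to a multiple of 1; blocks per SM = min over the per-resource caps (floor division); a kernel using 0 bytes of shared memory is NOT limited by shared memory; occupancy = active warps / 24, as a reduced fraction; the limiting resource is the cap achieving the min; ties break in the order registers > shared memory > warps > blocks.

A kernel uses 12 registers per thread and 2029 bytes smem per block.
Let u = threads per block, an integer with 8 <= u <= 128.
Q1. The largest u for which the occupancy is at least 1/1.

Answer: u = 96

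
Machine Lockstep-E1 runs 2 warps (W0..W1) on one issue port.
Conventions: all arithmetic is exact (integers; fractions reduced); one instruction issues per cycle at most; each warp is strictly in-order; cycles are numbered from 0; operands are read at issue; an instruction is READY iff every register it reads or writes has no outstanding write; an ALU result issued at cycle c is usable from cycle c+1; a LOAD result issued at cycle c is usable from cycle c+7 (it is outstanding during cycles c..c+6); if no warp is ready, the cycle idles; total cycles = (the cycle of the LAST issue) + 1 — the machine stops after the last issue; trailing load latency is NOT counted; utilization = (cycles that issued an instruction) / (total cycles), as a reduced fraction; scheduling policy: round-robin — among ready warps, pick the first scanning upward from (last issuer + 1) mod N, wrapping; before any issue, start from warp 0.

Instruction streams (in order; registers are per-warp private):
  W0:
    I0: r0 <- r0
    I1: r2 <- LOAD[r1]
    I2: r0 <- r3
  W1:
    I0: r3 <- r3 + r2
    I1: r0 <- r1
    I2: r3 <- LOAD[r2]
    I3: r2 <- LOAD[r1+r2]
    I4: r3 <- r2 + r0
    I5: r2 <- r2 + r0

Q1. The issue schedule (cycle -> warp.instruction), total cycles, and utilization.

cycle 0: W0.I0
cycle 1: W1.I0
cycle 2: W0.I1
cycle 3: W1.I1
cycle 4: W0.I2
cycle 5: W1.I2
cycle 6: W1.I3
cycle 7: idle
cycle 8: idle
cycle 9: idle
cycle 10: idle
cycle 11: idle
cycle 12: idle
cycle 13: W1.I4
cycle 14: W1.I5

Answer: 15 cycles, utilization 3/5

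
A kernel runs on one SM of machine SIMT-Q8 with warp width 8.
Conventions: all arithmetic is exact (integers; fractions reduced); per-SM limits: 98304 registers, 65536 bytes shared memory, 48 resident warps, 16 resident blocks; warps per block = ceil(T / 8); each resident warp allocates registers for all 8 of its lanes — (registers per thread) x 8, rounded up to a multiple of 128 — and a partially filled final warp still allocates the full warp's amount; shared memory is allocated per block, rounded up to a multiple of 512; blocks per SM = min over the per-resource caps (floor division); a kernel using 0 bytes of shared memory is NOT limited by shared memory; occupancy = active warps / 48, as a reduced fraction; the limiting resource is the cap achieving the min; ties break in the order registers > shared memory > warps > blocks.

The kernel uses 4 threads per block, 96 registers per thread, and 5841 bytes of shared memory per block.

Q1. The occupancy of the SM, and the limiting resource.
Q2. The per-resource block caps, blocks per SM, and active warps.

Answer: occupancy 5/24, limited by shared memory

registers: 128 blocks
shared memory: 10 blocks
warps: 48 blocks
blocks: 16 blocks

Answer: 10 blocks, 10 active warps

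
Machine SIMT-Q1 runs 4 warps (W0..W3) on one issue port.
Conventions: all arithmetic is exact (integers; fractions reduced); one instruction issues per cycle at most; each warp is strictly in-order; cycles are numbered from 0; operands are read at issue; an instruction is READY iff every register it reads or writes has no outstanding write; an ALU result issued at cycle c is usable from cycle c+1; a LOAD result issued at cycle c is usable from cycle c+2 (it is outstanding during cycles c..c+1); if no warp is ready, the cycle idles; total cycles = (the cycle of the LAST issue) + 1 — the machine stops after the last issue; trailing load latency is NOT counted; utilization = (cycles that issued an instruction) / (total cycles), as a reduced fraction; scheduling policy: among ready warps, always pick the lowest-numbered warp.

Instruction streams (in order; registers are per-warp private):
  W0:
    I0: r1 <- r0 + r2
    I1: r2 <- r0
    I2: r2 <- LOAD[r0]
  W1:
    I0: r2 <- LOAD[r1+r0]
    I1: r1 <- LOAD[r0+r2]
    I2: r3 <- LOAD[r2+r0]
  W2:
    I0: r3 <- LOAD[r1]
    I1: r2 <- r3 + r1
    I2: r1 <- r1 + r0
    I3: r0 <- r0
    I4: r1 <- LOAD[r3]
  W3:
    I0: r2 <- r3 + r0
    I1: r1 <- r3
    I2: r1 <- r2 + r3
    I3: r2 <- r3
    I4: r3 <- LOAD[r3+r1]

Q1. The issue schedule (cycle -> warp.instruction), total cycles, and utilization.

cycle 0: W0.I0
cycle 1: W0.I1
cycle 2: W0.I2
cycle 3: W1.I0
cycle 4: W2.I0
cycle 5: W1.I1
cycle 6: W1.I2
cycle 7: W2.I1
cycle 8: W2.I2
cycle 9: W2.I3
cycle 10: W2.I4
cycle 11: W3.I0
cycle 12: W3.I1
cycle 13: W3.I2
cycle 14: W3.I3
cycle 15: W3.I4

Answer: 16 cycles, utilization 1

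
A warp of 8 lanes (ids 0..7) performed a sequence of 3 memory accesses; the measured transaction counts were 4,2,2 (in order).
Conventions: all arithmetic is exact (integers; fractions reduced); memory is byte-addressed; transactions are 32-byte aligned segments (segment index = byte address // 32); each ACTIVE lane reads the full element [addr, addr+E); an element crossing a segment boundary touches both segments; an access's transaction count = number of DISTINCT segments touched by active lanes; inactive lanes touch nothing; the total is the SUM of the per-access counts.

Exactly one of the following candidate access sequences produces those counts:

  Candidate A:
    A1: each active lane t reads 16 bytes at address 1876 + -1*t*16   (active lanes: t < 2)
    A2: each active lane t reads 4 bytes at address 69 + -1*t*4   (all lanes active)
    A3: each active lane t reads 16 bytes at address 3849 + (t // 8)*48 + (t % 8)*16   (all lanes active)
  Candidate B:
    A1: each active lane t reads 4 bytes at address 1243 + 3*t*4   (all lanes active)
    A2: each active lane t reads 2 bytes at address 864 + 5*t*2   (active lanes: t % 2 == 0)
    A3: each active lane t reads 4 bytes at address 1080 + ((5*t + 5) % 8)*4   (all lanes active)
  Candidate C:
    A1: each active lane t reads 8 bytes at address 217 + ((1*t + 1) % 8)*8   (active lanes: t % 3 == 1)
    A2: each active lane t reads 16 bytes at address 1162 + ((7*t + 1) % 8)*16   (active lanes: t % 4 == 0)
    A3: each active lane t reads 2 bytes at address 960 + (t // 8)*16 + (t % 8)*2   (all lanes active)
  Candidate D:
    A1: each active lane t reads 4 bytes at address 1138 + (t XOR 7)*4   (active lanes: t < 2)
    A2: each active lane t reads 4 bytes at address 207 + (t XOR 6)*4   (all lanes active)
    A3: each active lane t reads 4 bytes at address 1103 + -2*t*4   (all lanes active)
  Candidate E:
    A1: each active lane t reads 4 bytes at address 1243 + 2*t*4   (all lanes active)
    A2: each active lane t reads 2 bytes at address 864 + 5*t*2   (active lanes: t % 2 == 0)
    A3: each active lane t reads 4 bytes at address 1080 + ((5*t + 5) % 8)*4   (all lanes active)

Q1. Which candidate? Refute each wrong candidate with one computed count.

A: A1 gives 2 transactions, not 4
C: A1 gives 3 transactions, not 4
D: A1 gives 1 transaction, not 4
E: A1 gives 3 transactions, not 4
B: all counts match (4,2,2)

Answer: B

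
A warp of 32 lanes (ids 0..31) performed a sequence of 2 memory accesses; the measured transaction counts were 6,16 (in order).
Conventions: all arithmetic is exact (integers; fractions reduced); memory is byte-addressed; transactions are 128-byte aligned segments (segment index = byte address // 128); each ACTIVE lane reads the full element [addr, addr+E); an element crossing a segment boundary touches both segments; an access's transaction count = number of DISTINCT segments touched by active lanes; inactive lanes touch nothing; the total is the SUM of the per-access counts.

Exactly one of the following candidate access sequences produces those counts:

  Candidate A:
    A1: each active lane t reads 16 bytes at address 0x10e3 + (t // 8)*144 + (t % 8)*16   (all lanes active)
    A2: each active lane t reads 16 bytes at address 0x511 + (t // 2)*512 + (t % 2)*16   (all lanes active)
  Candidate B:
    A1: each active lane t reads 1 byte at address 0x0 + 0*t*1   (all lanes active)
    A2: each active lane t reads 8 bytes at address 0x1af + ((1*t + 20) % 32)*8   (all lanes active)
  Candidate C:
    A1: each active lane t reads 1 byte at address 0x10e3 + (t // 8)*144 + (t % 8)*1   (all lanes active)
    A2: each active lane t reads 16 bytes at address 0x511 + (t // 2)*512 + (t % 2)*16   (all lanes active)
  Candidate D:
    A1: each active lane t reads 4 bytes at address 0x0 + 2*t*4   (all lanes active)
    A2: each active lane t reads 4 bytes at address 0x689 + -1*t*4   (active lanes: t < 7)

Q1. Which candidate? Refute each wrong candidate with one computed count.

B: A1 gives 1 transaction, not 6
C: A1 gives 4 transactions, not 6
D: A1 gives 2 transactions, not 6
A: all counts match (6,16)

Answer: A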